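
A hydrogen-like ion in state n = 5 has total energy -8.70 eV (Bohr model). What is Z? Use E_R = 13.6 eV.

4

E_n = −E_R Z²/n² ⇒ Z² = −E_n n²/E_R = 8.70 × 5² / 13.6 ≈ 15.99
Z = 4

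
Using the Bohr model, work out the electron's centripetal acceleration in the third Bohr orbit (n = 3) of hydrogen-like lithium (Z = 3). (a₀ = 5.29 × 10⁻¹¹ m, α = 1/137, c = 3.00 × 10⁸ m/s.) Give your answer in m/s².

3.02 × 10²² m/s²

r = n²a₀/Z = 1.59 × 10⁻¹⁰ m, v = Zαc/n = 2.19 × 10⁶ m/s
a = v²/r = (2.19 × 10⁶)² / 1.59 × 10⁻¹⁰ = 3.02 × 10²² m/s²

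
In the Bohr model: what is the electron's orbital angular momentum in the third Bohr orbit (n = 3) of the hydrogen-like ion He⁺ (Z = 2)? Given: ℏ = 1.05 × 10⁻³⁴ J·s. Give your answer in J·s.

3.15 × 10⁻³⁴ J·s

L_n = nℏ = 3 × 1.05 × 10⁻³⁴ = 3.15 × 10⁻³⁴ J·s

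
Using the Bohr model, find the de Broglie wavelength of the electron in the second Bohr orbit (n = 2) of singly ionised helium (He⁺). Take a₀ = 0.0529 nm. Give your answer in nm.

0.332 nm

The Bohr quantisation condition is nλ = 2πr_n.
r_n = n²a₀/Z = 0.106 nm
λ = 2πr_n/n = 2π·0.106/2 = 0.332 nm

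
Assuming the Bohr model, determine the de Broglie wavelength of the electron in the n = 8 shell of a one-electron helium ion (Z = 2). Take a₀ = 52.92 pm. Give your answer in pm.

The Bohr quantisation condition is nλ = 2πr_n.
r_n = n²a₀/Z = 1693 pm
λ = 2πr_n/n = 2π·1693/8 = 1330 pm

1330 pm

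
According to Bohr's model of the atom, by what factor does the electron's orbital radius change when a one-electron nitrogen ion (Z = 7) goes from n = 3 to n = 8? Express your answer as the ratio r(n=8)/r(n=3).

r ∝ Z^-1 · n^2; with Z fixed, r ∝ n^2.
r(n=8)/r(n=3) = (8/3)^2 = 64/9

64/9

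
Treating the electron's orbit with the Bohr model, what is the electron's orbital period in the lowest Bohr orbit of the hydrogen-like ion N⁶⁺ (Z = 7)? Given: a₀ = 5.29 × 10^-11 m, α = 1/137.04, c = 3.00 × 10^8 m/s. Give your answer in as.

3.10 as

r = n²a₀/Z = 1²·5.29 × 10^-11/7 = 7.56 × 10^-12 m
v = Zαc/n = 7·0.00730·3.00 × 10^8/1 = 1.53 × 10^7 m/s
T = 2πr/v = 3.10 × 10^-18 s = 3.10 as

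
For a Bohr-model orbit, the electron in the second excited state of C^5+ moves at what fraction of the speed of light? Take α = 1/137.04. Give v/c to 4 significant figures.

0.01459

v_n = Zαc/n, so v/c = Zα/n = 6 × 0.007297 / 3 = 0.01459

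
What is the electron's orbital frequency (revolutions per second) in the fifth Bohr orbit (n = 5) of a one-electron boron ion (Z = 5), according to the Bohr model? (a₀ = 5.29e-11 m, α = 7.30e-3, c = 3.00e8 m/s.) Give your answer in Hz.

1.32e15 Hz

r = n²a₀/Z = 2.64e-10 m, v = Zαc/n = 2.19e6 m/s
f = v/(2πr) = 1.32e15 Hz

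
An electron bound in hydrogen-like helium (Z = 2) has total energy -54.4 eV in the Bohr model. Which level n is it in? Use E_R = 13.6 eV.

E_n = −E_R Z²/n² ⇒ n² = E_R Z²/(−E_n) = 13.6 × 2² / 54.4 ≈ 1.00
n = 1

1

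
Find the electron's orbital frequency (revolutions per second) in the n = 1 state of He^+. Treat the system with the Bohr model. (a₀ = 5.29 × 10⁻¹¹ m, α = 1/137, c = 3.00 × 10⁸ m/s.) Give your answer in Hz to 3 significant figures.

2.64 × 10¹⁶ Hz

r = n²a₀/Z = 2.65 × 10⁻¹¹ m, v = Zαc/n = 4.38 × 10⁶ m/s
f = v/(2πr) = 2.64 × 10¹⁶ Hz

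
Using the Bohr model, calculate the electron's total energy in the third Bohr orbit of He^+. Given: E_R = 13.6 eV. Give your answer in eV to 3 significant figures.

E_n = −E_R·Z²/n² = −13.6 × 2²/3² = -6.04 eV

-6.04 eV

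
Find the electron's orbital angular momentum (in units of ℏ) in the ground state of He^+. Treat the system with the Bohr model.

1

L_n = nℏ, so L/ℏ = n = 1.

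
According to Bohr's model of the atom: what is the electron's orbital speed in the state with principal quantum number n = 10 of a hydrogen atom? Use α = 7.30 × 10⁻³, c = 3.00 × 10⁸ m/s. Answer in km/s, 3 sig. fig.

219 km/s

v_n = Zαc/n = 1 × 0.00730 × 3.00 × 10⁸ / 10
    = 219 km/s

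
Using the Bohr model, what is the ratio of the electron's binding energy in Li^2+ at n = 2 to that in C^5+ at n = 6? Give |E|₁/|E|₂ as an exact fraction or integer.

9/4

|E| ∝ Z^2 · n^-2
|E|₁/|E|₂ = (3/6)^2 · (2/6)^-2 = 9/4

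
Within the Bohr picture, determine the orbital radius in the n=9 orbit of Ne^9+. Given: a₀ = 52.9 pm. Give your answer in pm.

r_n = n²a₀/Z = 9² × 52.9 / 10
    = 81 × 52.9 / 10 = 428 pm

428 pm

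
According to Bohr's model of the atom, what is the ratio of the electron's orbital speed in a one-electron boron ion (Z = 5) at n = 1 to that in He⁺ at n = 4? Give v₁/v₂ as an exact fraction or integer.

10

v ∝ Z^1 · n^-1
v₁/v₂ = (5/2)^1 · (1/4)^-1 = 10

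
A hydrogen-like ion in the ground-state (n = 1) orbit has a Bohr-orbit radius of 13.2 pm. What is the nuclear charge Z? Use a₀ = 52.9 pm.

r_n = n²a₀/Z ⇒ Z = n²a₀/r = 1² × 52.9 / 13.2 ≈ 4.01
Z = 4

4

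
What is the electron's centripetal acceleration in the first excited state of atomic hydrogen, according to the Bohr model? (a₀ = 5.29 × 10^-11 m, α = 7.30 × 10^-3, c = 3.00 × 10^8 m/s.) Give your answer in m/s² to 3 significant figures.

5.67 × 10^21 m/s²

r = n²a₀/Z = 2.12 × 10^-10 m, v = Zαc/n = 1.09 × 10^6 m/s
a = v²/r = (1.09 × 10^6)² / 2.12 × 10^-10 = 5.67 × 10^21 m/s²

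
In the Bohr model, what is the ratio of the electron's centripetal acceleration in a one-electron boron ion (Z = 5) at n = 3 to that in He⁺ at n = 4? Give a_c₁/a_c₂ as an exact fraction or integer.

4000/81

a_c ∝ Z^3 · n^-4
a_c₁/a_c₂ = (5/2)^3 · (3/4)^-4 = 4000/81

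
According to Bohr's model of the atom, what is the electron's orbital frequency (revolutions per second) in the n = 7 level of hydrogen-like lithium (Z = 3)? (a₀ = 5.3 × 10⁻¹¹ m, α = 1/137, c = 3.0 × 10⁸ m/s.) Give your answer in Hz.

r = n²a₀/Z = 8.7 × 10⁻¹⁰ m, v = Zαc/n = 9.4 × 10⁵ m/s
f = v/(2πr) = 1.7 × 10¹⁴ Hz

1.7 × 10¹⁴ Hz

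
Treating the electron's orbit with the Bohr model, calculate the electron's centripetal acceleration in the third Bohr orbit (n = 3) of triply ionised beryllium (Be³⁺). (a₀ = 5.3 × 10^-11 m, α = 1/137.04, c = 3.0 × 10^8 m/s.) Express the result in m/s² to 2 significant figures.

7.1 × 10^22 m/s²

r = n²a₀/Z = 1.2 × 10^-10 m, v = Zαc/n = 2.9 × 10^6 m/s
a = v²/r = (2.9 × 10^6)² / 1.2 × 10^-10 = 7.1 × 10^22 m/s²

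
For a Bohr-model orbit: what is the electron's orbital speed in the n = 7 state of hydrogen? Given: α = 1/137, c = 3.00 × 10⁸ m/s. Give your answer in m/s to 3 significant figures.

v_n = Zαc/n = 1 × 0.00730 × 3.00 × 10⁸ / 7
    = 3.13 × 10⁵ m/s

3.13 × 10⁵ m/s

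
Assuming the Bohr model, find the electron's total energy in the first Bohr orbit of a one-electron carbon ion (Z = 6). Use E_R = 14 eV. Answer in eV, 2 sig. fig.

-500 eV

E_n = −E_R·Z²/n² = −14 × 6²/1² = -500 eV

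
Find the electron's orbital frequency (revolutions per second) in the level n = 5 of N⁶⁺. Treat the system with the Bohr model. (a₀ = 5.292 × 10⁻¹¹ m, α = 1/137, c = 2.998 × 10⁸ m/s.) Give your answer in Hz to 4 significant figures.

r = n²a₀/Z = 1.890 × 10⁻¹⁰ m, v = Zαc/n = 3.064 × 10⁶ m/s
f = v/(2πr) = 2.580 × 10¹⁵ Hz

2.580 × 10¹⁵ Hz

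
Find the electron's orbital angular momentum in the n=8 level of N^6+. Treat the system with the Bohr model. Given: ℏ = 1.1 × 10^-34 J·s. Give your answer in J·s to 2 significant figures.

L_n = nℏ = 8 × 1.1 × 10^-34 = 8.8 × 10^-34 J·s

8.8 × 10^-34 J·s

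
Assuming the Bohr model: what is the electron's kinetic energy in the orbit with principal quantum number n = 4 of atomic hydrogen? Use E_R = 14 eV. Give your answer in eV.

0.88 eV

For a Coulomb orbit the virial theorem gives K = −E_n.
E_n = −E_R·Z²/n², so K = E_R·Z²/n² = 14 × 1²/4² = 0.88 eV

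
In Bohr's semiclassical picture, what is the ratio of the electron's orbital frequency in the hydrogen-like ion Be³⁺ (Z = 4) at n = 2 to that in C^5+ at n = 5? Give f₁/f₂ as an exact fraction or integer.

125/18

f ∝ Z^2 · n^-3
f₁/f₂ = (4/6)^2 · (2/5)^-3 = 125/18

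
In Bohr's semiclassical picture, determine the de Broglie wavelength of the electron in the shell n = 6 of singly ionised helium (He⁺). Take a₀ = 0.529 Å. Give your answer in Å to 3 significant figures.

9.97 Å

The Bohr quantisation condition is nλ = 2πr_n.
r_n = n²a₀/Z = 9.52 Å
λ = 2πr_n/n = 2π·9.52/6 = 9.97 Å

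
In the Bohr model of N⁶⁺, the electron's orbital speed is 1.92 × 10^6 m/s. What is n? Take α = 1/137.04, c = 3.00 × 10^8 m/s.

v_n = Zαc/n ⇒ n = Zαc/v = 7 × 0.00730 × 3.00 × 10^8 / 1.92 × 10^6 ≈ 7.98
n = 8

8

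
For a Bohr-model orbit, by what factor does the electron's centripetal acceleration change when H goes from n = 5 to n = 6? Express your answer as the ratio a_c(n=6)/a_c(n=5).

a_c ∝ Z^3 · n^-4; with Z fixed, a_c ∝ n^-4.
a_c(n=6)/a_c(n=5) = (6/5)^-4 = 625/1296

625/1296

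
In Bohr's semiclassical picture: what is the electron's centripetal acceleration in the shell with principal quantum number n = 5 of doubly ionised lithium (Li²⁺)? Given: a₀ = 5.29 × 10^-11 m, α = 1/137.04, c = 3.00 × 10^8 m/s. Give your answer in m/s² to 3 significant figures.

3.91 × 10^21 m/s²

r = n²a₀/Z = 4.41 × 10^-10 m, v = Zαc/n = 1.31 × 10^6 m/s
a = v²/r = (1.31 × 10^6)² / 4.41 × 10^-10 = 3.91 × 10^21 m/s²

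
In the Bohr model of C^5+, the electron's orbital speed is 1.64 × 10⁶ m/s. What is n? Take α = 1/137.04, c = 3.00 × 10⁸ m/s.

v_n = Zαc/n ⇒ n = Zαc/v = 6 × 0.00730 × 3.00 × 10⁸ / 1.64 × 10⁶ ≈ 8.01
n = 8

8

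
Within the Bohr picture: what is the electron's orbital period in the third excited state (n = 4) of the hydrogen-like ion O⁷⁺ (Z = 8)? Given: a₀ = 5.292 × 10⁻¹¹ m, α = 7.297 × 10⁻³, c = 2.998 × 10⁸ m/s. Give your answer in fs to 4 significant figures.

r = n²a₀/Z = 4²·5.292 × 10⁻¹¹/8 = 1.058 × 10⁻¹⁰ m
v = Zαc/n = 8·0.007297·2.998 × 10⁸/4 = 4.375 × 10⁶ m/s
T = 2πr/v = 1.520 × 10⁻¹⁶ s = 0.1520 fs

0.1520 fs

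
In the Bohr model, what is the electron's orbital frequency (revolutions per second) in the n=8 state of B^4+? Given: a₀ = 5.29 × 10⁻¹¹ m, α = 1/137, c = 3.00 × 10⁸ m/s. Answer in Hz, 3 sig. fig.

r = n²a₀/Z = 6.77 × 10⁻¹⁰ m, v = Zαc/n = 1.37 × 10⁶ m/s
f = v/(2πr) = 3.22 × 10¹⁴ Hz

3.22 × 10¹⁴ Hz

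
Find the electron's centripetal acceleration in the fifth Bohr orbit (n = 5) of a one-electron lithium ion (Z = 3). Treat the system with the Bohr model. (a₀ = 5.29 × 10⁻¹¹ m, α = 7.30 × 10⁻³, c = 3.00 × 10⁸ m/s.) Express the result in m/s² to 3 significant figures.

r = n²a₀/Z = 4.41 × 10⁻¹⁰ m, v = Zαc/n = 1.31 × 10⁶ m/s
a = v²/r = (1.31 × 10⁶)² / 4.41 × 10⁻¹⁰ = 3.92 × 10²¹ m/s²

3.92 × 10²¹ m/s²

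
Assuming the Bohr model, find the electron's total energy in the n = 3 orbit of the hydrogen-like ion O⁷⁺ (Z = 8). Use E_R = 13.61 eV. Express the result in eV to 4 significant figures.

-96.78 eV

E_n = −E_R·Z²/n² = −13.61 × 8²/3² = -96.78 eV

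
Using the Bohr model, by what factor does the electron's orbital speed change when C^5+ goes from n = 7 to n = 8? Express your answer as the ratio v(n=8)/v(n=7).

v ∝ Z^1 · n^-1; with Z fixed, v ∝ n^-1.
v(n=8)/v(n=7) = (8/7)^-1 = 7/8

7/8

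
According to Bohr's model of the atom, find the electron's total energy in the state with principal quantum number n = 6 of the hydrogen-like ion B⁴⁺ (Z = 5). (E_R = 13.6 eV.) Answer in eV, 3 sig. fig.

E_n = −E_R·Z²/n² = −13.6 × 5²/6² = -9.44 eV

-9.44 eV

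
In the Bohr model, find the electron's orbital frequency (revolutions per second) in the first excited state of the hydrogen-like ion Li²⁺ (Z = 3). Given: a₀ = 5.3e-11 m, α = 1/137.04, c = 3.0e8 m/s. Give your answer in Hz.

r = n²a₀/Z = 7.1e-11 m, v = Zαc/n = 3.3e6 m/s
f = v/(2πr) = 7.4e15 Hz

7.4e15 Hz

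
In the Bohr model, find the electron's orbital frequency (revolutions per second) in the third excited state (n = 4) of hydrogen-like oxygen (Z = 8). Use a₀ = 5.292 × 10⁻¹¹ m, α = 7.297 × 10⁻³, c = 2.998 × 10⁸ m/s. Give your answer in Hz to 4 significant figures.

6.579 × 10¹⁵ Hz

r = n²a₀/Z = 1.058 × 10⁻¹⁰ m, v = Zαc/n = 4.375 × 10⁶ m/s
f = v/(2πr) = 6.579 × 10¹⁵ Hz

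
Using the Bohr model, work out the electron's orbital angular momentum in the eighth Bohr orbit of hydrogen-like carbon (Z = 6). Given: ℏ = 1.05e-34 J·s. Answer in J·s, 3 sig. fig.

L_n = nℏ = 8 × 1.05e-34 = 8.40e-34 J·s

8.40e-34 J·s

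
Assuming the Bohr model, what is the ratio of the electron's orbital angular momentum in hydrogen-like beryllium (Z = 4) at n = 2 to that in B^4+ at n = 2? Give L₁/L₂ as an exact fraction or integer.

1

L = nℏ is independent of Z.
L₁/L₂ = n₁/n₂ = 2/2 = 1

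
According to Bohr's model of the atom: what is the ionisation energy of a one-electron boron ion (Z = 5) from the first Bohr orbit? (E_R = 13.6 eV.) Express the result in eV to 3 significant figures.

340 eV

E_n = −E_R·Z²/n² = −13.6 × 5²/1² eV = -340 eV
Ionisation energy = −E_n = 340 eV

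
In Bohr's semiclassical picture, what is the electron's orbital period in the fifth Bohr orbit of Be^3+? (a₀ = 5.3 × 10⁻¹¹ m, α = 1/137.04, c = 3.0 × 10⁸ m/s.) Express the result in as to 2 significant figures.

1200 as

r = n²a₀/Z = 5²·5.3 × 10⁻¹¹/4 = 3.3 × 10⁻¹⁰ m
v = Zαc/n = 4·0.0073·3.0 × 10⁸/5 = 1.8 × 10⁶ m/s
T = 2πr/v = 1.2 × 10⁻¹⁵ s = 1200 as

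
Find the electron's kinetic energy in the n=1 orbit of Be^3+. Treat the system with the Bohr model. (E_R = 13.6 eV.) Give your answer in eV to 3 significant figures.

For a Coulomb orbit the virial theorem gives K = −E_n.
E_n = −E_R·Z²/n², so K = E_R·Z²/n² = 13.6 × 4²/1² = 218 eV

218 eV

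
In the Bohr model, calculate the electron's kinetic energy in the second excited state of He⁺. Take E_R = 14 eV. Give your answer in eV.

6.2 eV

For a Coulomb orbit the virial theorem gives K = −E_n.
E_n = −E_R·Z²/n², so K = E_R·Z²/n² = 14 × 2²/3² = 6.2 eV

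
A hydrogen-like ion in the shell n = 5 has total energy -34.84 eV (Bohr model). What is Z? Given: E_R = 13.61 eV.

8

E_n = −E_R Z²/n² ⇒ Z² = −E_n n²/E_R = 34.84 × 5² / 13.61 ≈ 64.00
Z = 8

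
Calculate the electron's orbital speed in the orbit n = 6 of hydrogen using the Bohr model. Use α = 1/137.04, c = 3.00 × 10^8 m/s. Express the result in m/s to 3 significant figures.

3.65 × 10^5 m/s

v_n = Zαc/n = 1 × 0.00730 × 3.00 × 10^8 / 6
    = 3.65 × 10^5 m/s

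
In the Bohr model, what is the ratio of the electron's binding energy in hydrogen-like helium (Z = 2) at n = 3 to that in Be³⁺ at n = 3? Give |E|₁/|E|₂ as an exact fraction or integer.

1/4

|E| ∝ Z^2 · n^-2
|E|₁/|E|₂ = (2/4)^2 · (3/3)^-2 = 1/4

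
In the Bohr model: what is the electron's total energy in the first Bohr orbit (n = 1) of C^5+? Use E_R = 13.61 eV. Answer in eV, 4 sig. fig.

E_n = −E_R·Z²/n² = −13.61 × 6²/1² = -490.0 eV

-490.0 eV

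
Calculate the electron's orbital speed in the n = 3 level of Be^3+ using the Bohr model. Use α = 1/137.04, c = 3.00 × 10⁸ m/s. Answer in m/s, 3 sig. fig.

v_n = Zαc/n = 4 × 0.00730 × 3.00 × 10⁸ / 3
    = 2.92 × 10⁶ m/s

2.92 × 10⁶ m/s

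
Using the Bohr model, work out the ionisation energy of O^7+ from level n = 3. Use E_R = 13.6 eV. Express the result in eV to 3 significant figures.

E_n = −E_R·Z²/n² = −13.6 × 8²/3² eV = -96.7 eV
Ionisation energy = −E_n = 96.7 eV

96.7 eV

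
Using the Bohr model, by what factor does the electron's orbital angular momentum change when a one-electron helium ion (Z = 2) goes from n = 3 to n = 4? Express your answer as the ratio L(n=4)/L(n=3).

L = nℏ depends only on n, so L ∝ n.
L(n=4)/L(n=3) = (4/3)^1 = 4/3

4/3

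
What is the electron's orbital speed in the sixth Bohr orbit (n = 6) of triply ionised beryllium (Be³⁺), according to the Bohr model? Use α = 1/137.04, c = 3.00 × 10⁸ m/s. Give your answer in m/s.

v_n = Zαc/n = 4 × 0.00730 × 3.00 × 10⁸ / 6
    = 1.46 × 10⁶ m/s

1.46 × 10⁶ m/s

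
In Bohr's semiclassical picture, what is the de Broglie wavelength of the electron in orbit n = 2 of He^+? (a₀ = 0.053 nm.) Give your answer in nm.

The Bohr quantisation condition is nλ = 2πr_n.
r_n = n²a₀/Z = 0.11 nm
λ = 2πr_n/n = 2π·0.11/2 = 0.33 nm

0.33 nm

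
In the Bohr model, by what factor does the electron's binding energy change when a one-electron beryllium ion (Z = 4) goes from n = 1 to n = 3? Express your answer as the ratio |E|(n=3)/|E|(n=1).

|E| ∝ Z^2 · n^-2; with Z fixed, |E| ∝ n^-2.
|E|(n=3)/|E|(n=1) = (3/1)^-2 = 1/9

1/9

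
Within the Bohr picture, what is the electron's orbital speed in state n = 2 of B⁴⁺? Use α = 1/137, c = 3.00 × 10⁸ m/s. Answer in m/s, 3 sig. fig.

v_n = Zαc/n = 5 × 0.00730 × 3.00 × 10⁸ / 2
    = 5.47 × 10⁶ m/s

5.47 × 10⁶ m/s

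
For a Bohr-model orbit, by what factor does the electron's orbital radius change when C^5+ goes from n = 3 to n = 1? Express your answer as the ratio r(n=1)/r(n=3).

1/9

r ∝ Z^-1 · n^2; with Z fixed, r ∝ n^2.
r(n=1)/r(n=3) = (1/3)^2 = 1/9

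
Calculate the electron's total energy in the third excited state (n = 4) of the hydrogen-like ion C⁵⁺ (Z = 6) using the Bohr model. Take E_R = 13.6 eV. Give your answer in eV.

E_n = −E_R·Z²/n² = −13.6 × 6²/4² = -30.6 eV

-30.6 eV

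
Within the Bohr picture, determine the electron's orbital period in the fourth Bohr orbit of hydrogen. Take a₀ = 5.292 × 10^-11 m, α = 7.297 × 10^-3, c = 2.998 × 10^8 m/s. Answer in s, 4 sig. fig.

9.728 × 10^-15 s

r = n²a₀/Z = 4²·5.292 × 10^-11/1 = 8.467 × 10^-10 m
v = Zαc/n = 1·0.007297·2.998 × 10^8/4 = 5.469 × 10^5 m/s
T = 2πr/v = 9.728 × 10^-15 s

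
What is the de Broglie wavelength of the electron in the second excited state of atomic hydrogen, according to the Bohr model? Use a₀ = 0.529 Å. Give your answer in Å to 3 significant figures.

9.97 Å

The Bohr quantisation condition is nλ = 2πr_n.
r_n = n²a₀/Z = 4.76 Å
λ = 2πr_n/n = 2π·4.76/3 = 9.97 Å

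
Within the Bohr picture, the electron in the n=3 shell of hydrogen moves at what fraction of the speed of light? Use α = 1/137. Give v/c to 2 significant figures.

0.0024

v_n = Zαc/n, so v/c = Zα/n = 1 × 0.0073 / 3 = 0.0024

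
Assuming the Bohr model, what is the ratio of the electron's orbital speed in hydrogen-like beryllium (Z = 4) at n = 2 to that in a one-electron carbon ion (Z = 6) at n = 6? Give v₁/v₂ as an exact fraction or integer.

2

v ∝ Z^1 · n^-1
v₁/v₂ = (4/6)^1 · (2/6)^-1 = 2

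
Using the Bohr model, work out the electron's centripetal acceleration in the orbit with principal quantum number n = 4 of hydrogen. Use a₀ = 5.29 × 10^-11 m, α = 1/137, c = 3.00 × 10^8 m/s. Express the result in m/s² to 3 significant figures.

r = n²a₀/Z = 8.46 × 10^-10 m, v = Zαc/n = 5.47 × 10^5 m/s
a = v²/r = (5.47 × 10^5)² / 8.46 × 10^-10 = 3.54 × 10^20 m/s²

3.54 × 10^20 m/s²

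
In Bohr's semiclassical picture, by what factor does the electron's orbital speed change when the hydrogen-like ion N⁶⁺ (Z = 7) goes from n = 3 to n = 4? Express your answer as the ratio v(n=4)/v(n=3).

v ∝ Z^1 · n^-1; with Z fixed, v ∝ n^-1.
v(n=4)/v(n=3) = (4/3)^-1 = 3/4

3/4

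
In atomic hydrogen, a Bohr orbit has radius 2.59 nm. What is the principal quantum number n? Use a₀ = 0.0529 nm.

r_n = n²a₀/Z ⇒ n² = rZ/a₀ = 2.59 × 1 / 0.0529 ≈ 48.96
n = 7

7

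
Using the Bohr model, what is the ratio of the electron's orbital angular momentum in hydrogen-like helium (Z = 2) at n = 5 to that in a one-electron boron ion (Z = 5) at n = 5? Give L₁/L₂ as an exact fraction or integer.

L = nℏ is independent of Z.
L₁/L₂ = n₁/n₂ = 5/5 = 1

1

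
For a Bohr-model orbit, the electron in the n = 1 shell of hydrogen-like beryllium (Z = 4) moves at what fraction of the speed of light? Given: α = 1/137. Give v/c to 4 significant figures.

v_n = Zαc/n, so v/c = Zα/n = 4 × 0.007299 / 1 = 0.02920

0.02920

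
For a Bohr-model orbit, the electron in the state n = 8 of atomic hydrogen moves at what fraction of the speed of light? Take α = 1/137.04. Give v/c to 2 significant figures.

v_n = Zαc/n, so v/c = Zα/n = 1 × 0.0073 / 8 = 0.00091

0.00091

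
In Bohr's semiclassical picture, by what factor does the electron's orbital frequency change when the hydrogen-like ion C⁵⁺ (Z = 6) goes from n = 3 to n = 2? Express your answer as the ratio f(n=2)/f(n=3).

f ∝ Z^2 · n^-3; with Z fixed, f ∝ n^-3.
f(n=2)/f(n=3) = (2/3)^-3 = 27/8

27/8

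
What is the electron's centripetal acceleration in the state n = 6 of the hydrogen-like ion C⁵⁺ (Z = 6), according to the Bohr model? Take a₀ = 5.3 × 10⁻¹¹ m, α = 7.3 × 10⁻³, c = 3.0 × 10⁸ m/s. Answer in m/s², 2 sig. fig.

r = n²a₀/Z = 3.2 × 10⁻¹⁰ m, v = Zαc/n = 2.2 × 10⁶ m/s
a = v²/r = (2.2 × 10⁶)² / 3.2 × 10⁻¹⁰ = 1.5 × 10²² m/s²

1.5 × 10²² m/s²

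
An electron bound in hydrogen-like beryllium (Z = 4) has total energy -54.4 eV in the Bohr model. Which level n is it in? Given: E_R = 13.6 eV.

E_n = −E_R Z²/n² ⇒ n² = E_R Z²/(−E_n) = 13.6 × 4² / 54.4 ≈ 4.00
n = 2

2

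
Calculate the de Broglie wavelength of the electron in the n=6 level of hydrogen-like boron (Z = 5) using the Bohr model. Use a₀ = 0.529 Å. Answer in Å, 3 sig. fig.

3.99 Å

The Bohr quantisation condition is nλ = 2πr_n.
r_n = n²a₀/Z = 3.81 Å
λ = 2πr_n/n = 2π·3.81/6 = 3.99 Å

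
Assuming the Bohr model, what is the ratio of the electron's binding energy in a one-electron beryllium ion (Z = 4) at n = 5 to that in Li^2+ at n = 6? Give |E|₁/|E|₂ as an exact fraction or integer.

|E| ∝ Z^2 · n^-2
|E|₁/|E|₂ = (4/3)^2 · (5/6)^-2 = 64/25

64/25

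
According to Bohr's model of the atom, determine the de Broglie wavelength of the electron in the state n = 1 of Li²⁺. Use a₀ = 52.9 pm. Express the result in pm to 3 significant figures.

111 pm

The Bohr quantisation condition is nλ = 2πr_n.
r_n = n²a₀/Z = 17.6 pm
λ = 2πr_n/n = 2π·17.6/1 = 111 pm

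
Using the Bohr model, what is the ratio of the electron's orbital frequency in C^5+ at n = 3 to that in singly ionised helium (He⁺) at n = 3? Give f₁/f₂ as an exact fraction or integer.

f ∝ Z^2 · n^-3
f₁/f₂ = (6/2)^2 · (3/3)^-3 = 9

9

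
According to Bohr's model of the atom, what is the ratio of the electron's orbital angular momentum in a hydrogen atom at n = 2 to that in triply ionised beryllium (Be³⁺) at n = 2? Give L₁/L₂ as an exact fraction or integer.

L = nℏ is independent of Z.
L₁/L₂ = n₁/n₂ = 2/2 = 1

1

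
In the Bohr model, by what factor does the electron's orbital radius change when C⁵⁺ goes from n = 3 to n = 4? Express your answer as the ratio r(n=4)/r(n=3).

16/9

r ∝ Z^-1 · n^2; with Z fixed, r ∝ n^2.
r(n=4)/r(n=3) = (4/3)^2 = 16/9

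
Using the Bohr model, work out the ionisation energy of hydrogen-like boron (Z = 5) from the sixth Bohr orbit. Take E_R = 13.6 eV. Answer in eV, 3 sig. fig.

9.44 eV

E_n = −E_R·Z²/n² = −13.6 × 5²/6² eV = -9.44 eV
Ionisation energy = −E_n = 9.44 eV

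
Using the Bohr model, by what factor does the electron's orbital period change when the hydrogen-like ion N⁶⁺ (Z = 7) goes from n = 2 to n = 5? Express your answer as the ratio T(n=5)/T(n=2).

T ∝ Z^-2 · n^3; with Z fixed, T ∝ n^3.
T(n=5)/T(n=2) = (5/2)^3 = 125/8

125/8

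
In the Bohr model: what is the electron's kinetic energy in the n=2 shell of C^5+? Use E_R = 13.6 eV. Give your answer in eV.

122 eV

For a Coulomb orbit the virial theorem gives K = −E_n.
E_n = −E_R·Z²/n², so K = E_R·Z²/n² = 13.6 × 6²/2² = 122 eV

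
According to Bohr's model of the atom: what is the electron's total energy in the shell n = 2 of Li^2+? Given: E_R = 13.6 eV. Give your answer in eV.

-30.6 eV

E_n = −E_R·Z²/n² = −13.6 × 3²/2² = -30.6 eV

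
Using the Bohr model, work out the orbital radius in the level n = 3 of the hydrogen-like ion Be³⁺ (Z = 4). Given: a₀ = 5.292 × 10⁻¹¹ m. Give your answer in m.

r_n = n²a₀/Z = 3² × 5.292 × 10⁻¹¹ / 4
    = 9 × 5.292 × 10⁻¹¹ / 4 = 1.191 × 10⁻¹⁰ m

1.191 × 10⁻¹⁰ m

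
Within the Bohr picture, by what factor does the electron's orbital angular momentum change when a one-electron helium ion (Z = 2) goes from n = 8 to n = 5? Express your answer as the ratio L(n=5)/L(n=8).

L = nℏ depends only on n, so L ∝ n.
L(n=5)/L(n=8) = (5/8)^1 = 5/8

5/8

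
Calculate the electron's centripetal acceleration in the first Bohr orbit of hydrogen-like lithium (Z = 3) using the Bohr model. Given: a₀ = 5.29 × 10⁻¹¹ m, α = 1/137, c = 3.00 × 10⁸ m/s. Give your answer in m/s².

r = n²a₀/Z = 1.76 × 10⁻¹¹ m, v = Zαc/n = 6.57 × 10⁶ m/s
a = v²/r = (6.57 × 10⁶)² / 1.76 × 10⁻¹¹ = 2.45 × 10²⁴ m/s²

2.45 × 10²⁴ m/s²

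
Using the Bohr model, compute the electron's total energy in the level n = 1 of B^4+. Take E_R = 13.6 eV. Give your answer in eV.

E_n = −E_R·Z²/n² = −13.6 × 5²/1² = -340 eV

-340 eV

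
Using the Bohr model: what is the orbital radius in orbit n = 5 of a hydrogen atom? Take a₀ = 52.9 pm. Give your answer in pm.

1320 pm

r_n = n²a₀/Z = 5² × 52.9 / 1
    = 25 × 52.9 / 1 = 1320 pm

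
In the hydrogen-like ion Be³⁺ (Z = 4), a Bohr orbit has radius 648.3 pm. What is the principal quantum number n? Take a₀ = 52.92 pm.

7

r_n = n²a₀/Z ⇒ n² = rZ/a₀ = 648.3 × 4 / 52.92 ≈ 49.00
n = 7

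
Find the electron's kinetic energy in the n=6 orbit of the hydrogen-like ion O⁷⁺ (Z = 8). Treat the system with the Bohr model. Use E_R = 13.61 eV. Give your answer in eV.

24.20 eV

For a Coulomb orbit the virial theorem gives K = −E_n.
E_n = −E_R·Z²/n², so K = E_R·Z²/n² = 13.61 × 8²/6² = 24.20 eV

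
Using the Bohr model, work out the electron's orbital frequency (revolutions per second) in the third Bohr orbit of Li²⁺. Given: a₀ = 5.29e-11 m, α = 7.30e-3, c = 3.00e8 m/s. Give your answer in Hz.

r = n²a₀/Z = 1.59e-10 m, v = Zαc/n = 2.19e6 m/s
f = v/(2πr) = 2.20e15 Hz

2.20e15 Hz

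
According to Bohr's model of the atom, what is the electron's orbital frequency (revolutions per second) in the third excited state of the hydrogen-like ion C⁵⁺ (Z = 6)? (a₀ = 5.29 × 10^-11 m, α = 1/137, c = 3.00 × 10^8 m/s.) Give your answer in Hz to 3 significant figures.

r = n²a₀/Z = 1.41 × 10^-10 m, v = Zαc/n = 3.28 × 10^6 m/s
f = v/(2πr) = 3.71 × 10^15 Hz

3.71 × 10^15 Hz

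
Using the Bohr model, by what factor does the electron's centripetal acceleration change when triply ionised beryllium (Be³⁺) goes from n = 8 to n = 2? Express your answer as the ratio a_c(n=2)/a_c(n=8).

a_c ∝ Z^3 · n^-4; with Z fixed, a_c ∝ n^-4.
a_c(n=2)/a_c(n=8) = (2/8)^-4 = 256

256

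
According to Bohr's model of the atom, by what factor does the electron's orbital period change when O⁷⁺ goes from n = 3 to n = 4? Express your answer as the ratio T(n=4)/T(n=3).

64/27

T ∝ Z^-2 · n^3; with Z fixed, T ∝ n^3.
T(n=4)/T(n=3) = (4/3)^3 = 64/27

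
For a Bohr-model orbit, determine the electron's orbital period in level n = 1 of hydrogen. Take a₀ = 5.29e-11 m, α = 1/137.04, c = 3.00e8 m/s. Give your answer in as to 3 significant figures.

r = n²a₀/Z = 1²·5.29e-11/1 = 5.29e-11 m
v = Zαc/n = 1·0.00730·3.00e8/1 = 2.19e6 m/s
T = 2πr/v = 1.52e-16 s = 152 as

152 as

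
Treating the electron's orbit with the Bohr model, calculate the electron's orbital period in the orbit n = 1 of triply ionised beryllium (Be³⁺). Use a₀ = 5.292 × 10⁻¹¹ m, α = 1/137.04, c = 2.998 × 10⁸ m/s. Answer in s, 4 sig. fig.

r = n²a₀/Z = 1²·5.292 × 10⁻¹¹/4 = 1.323 × 10⁻¹¹ m
v = Zαc/n = 4·0.007297·2.998 × 10⁸/1 = 8.751 × 10⁶ m/s
T = 2πr/v = 9.499 × 10⁻¹⁸ s

9.499 × 10⁻¹⁸ s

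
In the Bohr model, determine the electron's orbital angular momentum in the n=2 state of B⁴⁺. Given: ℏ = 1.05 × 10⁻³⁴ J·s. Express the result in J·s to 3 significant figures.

L_n = nℏ = 2 × 1.05 × 10⁻³⁴ = 2.10 × 10⁻³⁴ J·s

2.10 × 10⁻³⁴ J·s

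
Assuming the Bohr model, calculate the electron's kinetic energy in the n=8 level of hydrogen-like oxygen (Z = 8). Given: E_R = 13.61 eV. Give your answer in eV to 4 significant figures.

13.61 eV

For a Coulomb orbit the virial theorem gives K = −E_n.
E_n = −E_R·Z²/n², so K = E_R·Z²/n² = 13.61 × 8²/8² = 13.61 eV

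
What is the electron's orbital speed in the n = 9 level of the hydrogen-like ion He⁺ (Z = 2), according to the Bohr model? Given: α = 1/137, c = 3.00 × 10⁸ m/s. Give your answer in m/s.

v_n = Zαc/n = 2 × 0.00730 × 3.00 × 10⁸ / 9
    = 4.87 × 10⁵ m/s

4.87 × 10⁵ m/s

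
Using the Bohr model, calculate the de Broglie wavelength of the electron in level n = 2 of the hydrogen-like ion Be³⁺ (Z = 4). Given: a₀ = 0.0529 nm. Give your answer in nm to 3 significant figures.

0.166 nm

The Bohr quantisation condition is nλ = 2πr_n.
r_n = n²a₀/Z = 0.0529 nm
λ = 2πr_n/n = 2π·0.0529/2 = 0.166 nm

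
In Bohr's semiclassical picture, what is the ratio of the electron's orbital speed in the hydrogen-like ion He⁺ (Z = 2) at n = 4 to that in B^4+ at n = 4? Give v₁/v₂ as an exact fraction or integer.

2/5

v ∝ Z^1 · n^-1
v₁/v₂ = (2/5)^1 · (4/4)^-1 = 2/5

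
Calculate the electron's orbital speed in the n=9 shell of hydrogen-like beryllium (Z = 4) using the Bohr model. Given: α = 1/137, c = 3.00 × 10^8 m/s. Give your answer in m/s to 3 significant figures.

9.73 × 10^5 m/s

v_n = Zαc/n = 4 × 0.00730 × 3.00 × 10^8 / 9
    = 9.73 × 10^5 m/s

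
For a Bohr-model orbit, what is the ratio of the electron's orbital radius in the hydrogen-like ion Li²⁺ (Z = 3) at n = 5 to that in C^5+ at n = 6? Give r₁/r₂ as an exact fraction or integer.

25/18

r ∝ Z^-1 · n^2
r₁/r₂ = (3/6)^-1 · (5/6)^2 = 25/18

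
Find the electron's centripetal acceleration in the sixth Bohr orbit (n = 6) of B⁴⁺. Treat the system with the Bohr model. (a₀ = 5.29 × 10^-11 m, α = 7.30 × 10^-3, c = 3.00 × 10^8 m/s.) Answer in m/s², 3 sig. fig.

r = n²a₀/Z = 3.81 × 10^-10 m, v = Zαc/n = 1.82 × 10^6 m/s
a = v²/r = (1.82 × 10^6)² / 3.81 × 10^-10 = 8.74 × 10^21 m/s²

8.74 × 10^21 m/s²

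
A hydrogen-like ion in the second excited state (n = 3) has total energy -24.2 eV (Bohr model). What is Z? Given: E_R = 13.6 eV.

4

E_n = −E_R Z²/n² ⇒ Z² = −E_n n²/E_R = 24.2 × 3² / 13.6 ≈ 16.01
Z = 4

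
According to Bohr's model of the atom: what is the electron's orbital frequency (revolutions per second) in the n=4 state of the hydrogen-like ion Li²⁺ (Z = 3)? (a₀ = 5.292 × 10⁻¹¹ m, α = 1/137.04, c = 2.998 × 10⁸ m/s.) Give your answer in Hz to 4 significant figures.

9.252 × 10¹⁴ Hz

r = n²a₀/Z = 2.822 × 10⁻¹⁰ m, v = Zαc/n = 1.641 × 10⁶ m/s
f = v/(2πr) = 9.252 × 10¹⁴ Hz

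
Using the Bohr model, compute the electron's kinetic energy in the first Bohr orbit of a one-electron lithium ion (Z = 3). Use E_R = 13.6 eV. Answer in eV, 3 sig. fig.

122 eV

For a Coulomb orbit the virial theorem gives K = −E_n.
E_n = −E_R·Z²/n², so K = E_R·Z²/n² = 13.6 × 3²/1² = 122 eV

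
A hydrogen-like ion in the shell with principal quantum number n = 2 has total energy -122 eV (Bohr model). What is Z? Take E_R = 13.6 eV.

6

E_n = −E_R Z²/n² ⇒ Z² = −E_n n²/E_R = 122 × 2² / 13.6 ≈ 35.88
Z = 6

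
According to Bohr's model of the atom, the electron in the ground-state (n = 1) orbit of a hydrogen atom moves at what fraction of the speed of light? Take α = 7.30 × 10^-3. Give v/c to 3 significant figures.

v_n = Zαc/n, so v/c = Zα/n = 1 × 0.00730 / 1 = 0.00730

0.00730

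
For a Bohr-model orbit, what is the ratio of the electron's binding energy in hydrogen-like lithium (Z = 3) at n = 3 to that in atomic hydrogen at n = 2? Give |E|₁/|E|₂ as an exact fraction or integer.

4

|E| ∝ Z^2 · n^-2
|E|₁/|E|₂ = (3/1)^2 · (3/2)^-2 = 4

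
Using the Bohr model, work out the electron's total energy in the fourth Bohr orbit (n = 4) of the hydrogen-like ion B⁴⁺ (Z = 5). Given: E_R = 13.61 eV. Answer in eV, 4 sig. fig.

-21.27 eV

E_n = −E_R·Z²/n² = −13.61 × 5²/4² = -21.27 eV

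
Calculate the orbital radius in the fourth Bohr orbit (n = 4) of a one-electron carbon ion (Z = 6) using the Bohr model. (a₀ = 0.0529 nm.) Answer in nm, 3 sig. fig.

r_n = n²a₀/Z = 4² × 0.0529 / 6
    = 16 × 0.0529 / 6 = 0.141 nm

0.141 nm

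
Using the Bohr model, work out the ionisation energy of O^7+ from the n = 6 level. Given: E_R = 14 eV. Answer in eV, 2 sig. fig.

E_n = −E_R·Z²/n² = −14 × 8²/6² eV = -25 eV
Ionisation energy = −E_n = 25 eV

25 eV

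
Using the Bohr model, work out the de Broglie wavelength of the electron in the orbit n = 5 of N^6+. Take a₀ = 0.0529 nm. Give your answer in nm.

0.237 nm

The Bohr quantisation condition is nλ = 2πr_n.
r_n = n²a₀/Z = 0.189 nm
λ = 2πr_n/n = 2π·0.189/5 = 0.237 nm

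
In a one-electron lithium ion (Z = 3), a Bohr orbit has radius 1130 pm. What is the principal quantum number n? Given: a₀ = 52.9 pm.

8

r_n = n²a₀/Z ⇒ n² = rZ/a₀ = 1130 × 3 / 52.9 ≈ 64.08
n = 8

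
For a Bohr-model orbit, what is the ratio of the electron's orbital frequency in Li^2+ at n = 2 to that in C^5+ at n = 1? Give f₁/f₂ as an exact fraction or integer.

f ∝ Z^2 · n^-3
f₁/f₂ = (3/6)^2 · (2/1)^-3 = 1/32

1/32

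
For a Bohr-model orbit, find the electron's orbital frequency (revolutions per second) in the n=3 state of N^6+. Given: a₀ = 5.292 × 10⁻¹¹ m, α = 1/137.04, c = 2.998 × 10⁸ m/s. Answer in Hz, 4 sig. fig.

r = n²a₀/Z = 6.804 × 10⁻¹¹ m, v = Zαc/n = 5.105 × 10⁶ m/s
f = v/(2πr) = 1.194 × 10¹⁶ Hz

1.194 × 10¹⁶ Hz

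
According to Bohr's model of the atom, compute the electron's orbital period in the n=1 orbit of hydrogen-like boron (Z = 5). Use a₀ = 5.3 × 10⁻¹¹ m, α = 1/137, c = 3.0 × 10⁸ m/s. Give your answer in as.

6.1 as

r = n²a₀/Z = 1²·5.3 × 10⁻¹¹/5 = 1.1 × 10⁻¹¹ m
v = Zαc/n = 5·0.0073·3.0 × 10⁸/1 = 1.1 × 10⁷ m/s
T = 2πr/v = 6.1 × 10⁻¹⁸ s = 6.1 as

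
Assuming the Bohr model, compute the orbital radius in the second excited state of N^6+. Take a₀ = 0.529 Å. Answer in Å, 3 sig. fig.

r_n = n²a₀/Z = 3² × 0.529 / 7
    = 9 × 0.529 / 7 = 0.680 Å

0.680 Å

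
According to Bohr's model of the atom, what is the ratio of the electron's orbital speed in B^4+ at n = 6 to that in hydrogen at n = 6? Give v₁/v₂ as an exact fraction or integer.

v ∝ Z^1 · n^-1
v₁/v₂ = (5/1)^1 · (6/6)^-1 = 5

5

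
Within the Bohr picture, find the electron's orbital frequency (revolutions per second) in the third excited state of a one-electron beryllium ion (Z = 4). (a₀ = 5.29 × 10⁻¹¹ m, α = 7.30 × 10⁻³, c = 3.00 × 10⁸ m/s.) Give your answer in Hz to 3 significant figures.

1.65 × 10¹⁵ Hz

r = n²a₀/Z = 2.12 × 10⁻¹⁰ m, v = Zαc/n = 2.19 × 10⁶ m/s
f = v/(2πr) = 1.65 × 10¹⁵ Hz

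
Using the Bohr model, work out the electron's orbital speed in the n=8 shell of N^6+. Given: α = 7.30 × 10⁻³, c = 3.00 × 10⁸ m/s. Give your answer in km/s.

v_n = Zαc/n = 7 × 0.00730 × 3.00 × 10⁸ / 8
    = 1920 km/s

1920 km/s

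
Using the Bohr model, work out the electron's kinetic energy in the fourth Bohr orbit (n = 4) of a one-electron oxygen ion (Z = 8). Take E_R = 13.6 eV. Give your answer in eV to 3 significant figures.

54.4 eV

For a Coulomb orbit the virial theorem gives K = −E_n.
E_n = −E_R·Z²/n², so K = E_R·Z²/n² = 13.6 × 8²/4² = 54.4 eV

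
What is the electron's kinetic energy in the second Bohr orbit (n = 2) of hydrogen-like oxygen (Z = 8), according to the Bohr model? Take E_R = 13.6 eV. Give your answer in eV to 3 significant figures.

For a Coulomb orbit the virial theorem gives K = −E_n.
E_n = −E_R·Z²/n², so K = E_R·Z²/n² = 13.6 × 8²/2² = 218 eV

218 eV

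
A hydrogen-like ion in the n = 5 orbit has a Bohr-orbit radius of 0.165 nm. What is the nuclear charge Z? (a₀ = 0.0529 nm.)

r_n = n²a₀/Z ⇒ Z = n²a₀/r = 5² × 0.0529 / 0.165 ≈ 8.02
Z = 8

8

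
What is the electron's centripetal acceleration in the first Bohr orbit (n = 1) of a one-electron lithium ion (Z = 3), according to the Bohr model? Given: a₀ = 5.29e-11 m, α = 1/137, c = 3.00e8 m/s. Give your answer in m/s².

2.45e24 m/s²

r = n²a₀/Z = 1.76e-11 m, v = Zαc/n = 6.57e6 m/s
a = v²/r = (6.57e6)² / 1.76e-11 = 2.45e24 m/s²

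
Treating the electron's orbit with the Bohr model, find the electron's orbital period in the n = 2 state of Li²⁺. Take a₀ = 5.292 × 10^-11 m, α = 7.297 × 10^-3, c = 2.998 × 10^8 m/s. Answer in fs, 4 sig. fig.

0.1351 fs

r = n²a₀/Z = 2²·5.292 × 10^-11/3 = 7.056 × 10^-11 m
v = Zαc/n = 3·0.007297·2.998 × 10^8/2 = 3.281 × 10^6 m/s
T = 2πr/v = 1.351 × 10^-16 s = 0.1351 fs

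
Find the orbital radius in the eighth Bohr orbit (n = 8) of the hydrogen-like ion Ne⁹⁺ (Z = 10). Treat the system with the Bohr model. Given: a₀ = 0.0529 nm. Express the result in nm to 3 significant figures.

0.339 nm

r_n = n²a₀/Z = 8² × 0.0529 / 10
    = 64 × 0.0529 / 10 = 0.339 nm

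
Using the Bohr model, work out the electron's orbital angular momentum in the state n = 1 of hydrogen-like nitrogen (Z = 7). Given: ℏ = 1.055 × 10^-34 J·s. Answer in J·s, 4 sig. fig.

1.055 × 10^-34 J·s

L_n = nℏ = 1 × 1.055 × 10^-34 = 1.055 × 10^-34 J·s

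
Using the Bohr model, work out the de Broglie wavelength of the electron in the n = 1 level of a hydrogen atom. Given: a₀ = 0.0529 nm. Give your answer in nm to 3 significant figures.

0.332 nm

The Bohr quantisation condition is nλ = 2πr_n.
r_n = n²a₀/Z = 0.0529 nm
λ = 2πr_n/n = 2π·0.0529/1 = 0.332 nm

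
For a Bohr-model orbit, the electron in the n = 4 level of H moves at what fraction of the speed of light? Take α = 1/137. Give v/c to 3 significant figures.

0.00182

v_n = Zαc/n, so v/c = Zα/n = 1 × 0.00730 / 4 = 0.00182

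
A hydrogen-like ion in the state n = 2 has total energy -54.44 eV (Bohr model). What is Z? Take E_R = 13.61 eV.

4

E_n = −E_R Z²/n² ⇒ Z² = −E_n n²/E_R = 54.44 × 2² / 13.61 ≈ 16.00
Z = 4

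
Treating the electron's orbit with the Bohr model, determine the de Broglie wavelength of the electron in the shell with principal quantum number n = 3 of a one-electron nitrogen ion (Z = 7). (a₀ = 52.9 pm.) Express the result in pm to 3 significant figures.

142 pm

The Bohr quantisation condition is nλ = 2πr_n.
r_n = n²a₀/Z = 68.0 pm
λ = 2πr_n/n = 2π·68.0/3 = 142 pm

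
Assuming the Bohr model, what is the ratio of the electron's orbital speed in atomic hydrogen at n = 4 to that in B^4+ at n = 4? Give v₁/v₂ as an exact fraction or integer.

1/5

v ∝ Z^1 · n^-1
v₁/v₂ = (1/5)^1 · (4/4)^-1 = 1/5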